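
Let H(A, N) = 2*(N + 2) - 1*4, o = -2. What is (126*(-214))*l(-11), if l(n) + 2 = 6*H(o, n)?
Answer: 3613176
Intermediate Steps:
H(A, N) = 2*N (H(A, N) = 2*(2 + N) - 4 = (4 + 2*N) - 4 = 2*N)
l(n) = -2 + 12*n (l(n) = -2 + 6*(2*n) = -2 + 12*n)
(126*(-214))*l(-11) = (126*(-214))*(-2 + 12*(-11)) = -26964*(-2 - 132) = -26964*(-134) = 3613176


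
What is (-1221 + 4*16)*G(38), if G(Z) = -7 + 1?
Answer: 6942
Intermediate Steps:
G(Z) = -6
(-1221 + 4*16)*G(38) = (-1221 + 4*16)*(-6) = (-1221 + 64)*(-6) = -1157*(-6) = 6942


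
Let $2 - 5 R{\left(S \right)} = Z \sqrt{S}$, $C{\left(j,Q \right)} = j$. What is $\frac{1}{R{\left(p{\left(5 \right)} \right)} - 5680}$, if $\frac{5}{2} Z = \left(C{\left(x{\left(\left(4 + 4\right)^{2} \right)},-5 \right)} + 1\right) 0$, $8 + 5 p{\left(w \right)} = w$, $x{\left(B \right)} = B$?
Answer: $- \frac{5}{28398} \approx -0.00017607$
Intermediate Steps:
$p{\left(w \right)} = - \frac{8}{5} + \frac{w}{5}$
$Z = 0$ ($Z = \frac{2 \left(\left(4 + 4\right)^{2} + 1\right) 0}{5} = \frac{2 \left(8^{2} + 1\right) 0}{5} = \frac{2 \left(64 + 1\right) 0}{5} = \frac{2 \cdot 65 \cdot 0}{5} = \frac{2}{5} \cdot 0 = 0$)
$R{\left(S \right)} = \frac{2}{5}$ ($R{\left(S \right)} = \frac{2}{5} - \frac{0 \sqrt{S}}{5} = \frac{2}{5} - 0 = \frac{2}{5} + 0 = \frac{2}{5}$)
$\frac{1}{R{\left(p{\left(5 \right)} \right)} - 5680} = \frac{1}{\frac{2}{5} - 5680} = \frac{1}{- \frac{28398}{5}} = - \frac{5}{28398}$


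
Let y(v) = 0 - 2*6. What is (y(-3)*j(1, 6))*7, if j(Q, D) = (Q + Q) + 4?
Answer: -504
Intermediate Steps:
j(Q, D) = 4 + 2*Q (j(Q, D) = 2*Q + 4 = 4 + 2*Q)
y(v) = -12 (y(v) = 0 - 12 = -12)
(y(-3)*j(1, 6))*7 = -12*(4 + 2*1)*7 = -12*(4 + 2)*7 = -12*6*7 = -72*7 = -504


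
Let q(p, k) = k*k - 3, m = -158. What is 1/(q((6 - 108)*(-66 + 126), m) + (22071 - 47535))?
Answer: -1/503 ≈ -0.0019881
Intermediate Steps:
q(p, k) = -3 + k² (q(p, k) = k² - 3 = -3 + k²)
1/(q((6 - 108)*(-66 + 126), m) + (22071 - 47535)) = 1/((-3 + (-158)²) + (22071 - 47535)) = 1/((-3 + 24964) - 25464) = 1/(24961 - 25464) = 1/(-503) = -1/503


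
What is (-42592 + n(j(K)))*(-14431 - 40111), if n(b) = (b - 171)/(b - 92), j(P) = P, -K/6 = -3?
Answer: 85948783505/37 ≈ 2.3229e+9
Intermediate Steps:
K = 18 (K = -6*(-3) = 18)
n(b) = (-171 + b)/(-92 + b)
(-42592 + n(j(K)))*(-14431 - 40111) = (-42592 + (-171 + 18)/(-92 + 18))*(-14431 - 40111) = (-42592 - 153/(-74))*(-54542) = (-42592 - 1/74*(-153))*(-54542) = (-42592 + 153/74)*(-54542) = -3151655/74*(-54542) = 85948783505/37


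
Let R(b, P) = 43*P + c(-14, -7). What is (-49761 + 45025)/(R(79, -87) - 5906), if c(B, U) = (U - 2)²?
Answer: 2368/4783 ≈ 0.49509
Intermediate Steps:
c(B, U) = (-2 + U)²
R(b, P) = 81 + 43*P (R(b, P) = 43*P + (-2 - 7)² = 43*P + (-9)² = 43*P + 81 = 81 + 43*P)
(-49761 + 45025)/(R(79, -87) - 5906) = (-49761 + 45025)/((81 + 43*(-87)) - 5906) = -4736/((81 - 3741) - 5906) = -4736/(-3660 - 5906) = -4736/(-9566) = -4736*(-1/9566) = 2368/4783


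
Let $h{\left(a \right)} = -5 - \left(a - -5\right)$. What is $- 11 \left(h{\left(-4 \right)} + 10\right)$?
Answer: $-44$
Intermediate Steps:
$h{\left(a \right)} = -10 - a$ ($h{\left(a \right)} = -5 - \left(a + 5\right) = -5 - \left(5 + a\right) = -10 - a$)
$- 11 \left(h{\left(-4 \right)} + 10\right) = - 11 \left(\left(-10 - -4\right) + 10\right) = - 11 \left(\left(-10 + 4\right) + 10\right) = - 11 \left(-6 + 10\right) = \left(-11\right) 4 = -44$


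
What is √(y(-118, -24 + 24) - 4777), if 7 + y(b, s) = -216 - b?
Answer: I*√4882 ≈ 69.871*I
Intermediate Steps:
y(b, s) = -223 - b (y(b, s) = -7 + (-216 - b) = -223 - b)
√(y(-118, -24 + 24) - 4777) = √((-223 - 1*(-118)) - 4777) = √((-223 + 118) - 4777) = √(-105 - 4777) = √(-4882) = I*√4882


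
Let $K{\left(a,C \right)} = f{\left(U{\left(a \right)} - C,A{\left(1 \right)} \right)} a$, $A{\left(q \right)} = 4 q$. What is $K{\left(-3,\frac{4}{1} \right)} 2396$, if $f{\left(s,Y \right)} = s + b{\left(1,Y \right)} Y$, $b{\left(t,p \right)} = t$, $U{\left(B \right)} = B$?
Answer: $21564$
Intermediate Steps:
$f{\left(s,Y \right)} = Y + s$ ($f{\left(s,Y \right)} = s + 1 Y = s + Y = Y + s$)
$K{\left(a,C \right)} = a \left(4 + a - C\right)$ ($K{\left(a,C \right)} = \left(4 \cdot 1 - \left(C - a\right)\right) a = \left(4 - \left(C - a\right)\right) a = \left(4 + a - C\right) a = a \left(4 + a - C\right)$)
$K{\left(-3,\frac{4}{1} \right)} 2396 = - 3 \left(4 - 3 - \frac{4}{1}\right) 2396 = - 3 \left(4 - 3 - 4 \cdot 1\right) 2396 = - 3 \left(4 - 3 - 4\right) 2396 = \left(-3\right) \left(-3\right) 2396 = 9 \cdot 2396 = 21564$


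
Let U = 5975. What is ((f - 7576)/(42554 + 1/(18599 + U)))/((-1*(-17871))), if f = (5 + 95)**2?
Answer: 19855792/6229365936129 ≈ 3.1875e-6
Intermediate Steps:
f = 10000 (f = 100**2 = 10000)
((f - 7576)/(42554 + 1/(18599 + U)))/((-1*(-17871))) = ((10000 - 7576)/(42554 + 1/(18599 + 5975)))/((-1*(-17871))) = (2424/(42554 + 1/24574))/17871 = (2424/(42554 + 1/24574))*(1/17871) = (2424/(1045721997/24574))*(1/17871) = (2424*(24574/1045721997))*(1/17871) = (19855792/348573999)*(1/17871) = 19855792/6229365936129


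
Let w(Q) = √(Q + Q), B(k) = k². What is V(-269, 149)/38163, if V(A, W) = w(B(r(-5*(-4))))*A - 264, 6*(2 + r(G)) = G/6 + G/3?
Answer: -88/12721 - 269*√2/114489 ≈ -0.010240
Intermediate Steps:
r(G) = -2 + G/12 (r(G) = -2 + (G/6 + G/3)/6 = -2 + (G/2)/6 = -2 + G/12)
w(Q) = √2*√Q (w(Q) = √(2*Q) = √2*√Q)
V(A, W) = -264 + A*√2/3 (V(A, W) = (√2*√((-2 + (-5*(-4))/12)²))*A - 264 = (√2*√((-2 + (1/12)*20)²))*A - 264 = (√2*√((-2 + 5/3)²))*A - 264 = (√2*√((-⅓)²))*A - 264 = (√2*√(⅑))*A - 264 = (√2*(⅓))*A - 264 = (√2/3)*A - 264 = A*√2/3 - 264 = -264 + A*√2/3)
V(-269, 149)/38163 = (-264 + (⅓)*(-269)*√2)/38163 = (-264 - 269*√2/3)*(1/38163) = -88/12721 - 269*√2/114489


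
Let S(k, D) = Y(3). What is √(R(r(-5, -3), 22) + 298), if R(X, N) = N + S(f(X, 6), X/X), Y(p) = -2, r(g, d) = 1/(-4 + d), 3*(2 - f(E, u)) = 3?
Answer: √318 ≈ 17.833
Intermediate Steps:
f(E, u) = 1 (f(E, u) = 2 - ⅓*3 = 2 - 1 = 1)
S(k, D) = -2
R(X, N) = -2 + N (R(X, N) = N - 2 = -2 + N)
√(R(r(-5, -3), 22) + 298) = √((-2 + 22) + 298) = √(20 + 298) = √318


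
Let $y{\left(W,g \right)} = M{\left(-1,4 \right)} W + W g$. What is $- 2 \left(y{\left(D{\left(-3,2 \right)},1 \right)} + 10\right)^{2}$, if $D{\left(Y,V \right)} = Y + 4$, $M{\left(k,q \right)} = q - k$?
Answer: $-512$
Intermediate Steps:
$D{\left(Y,V \right)} = 4 + Y$
$y{\left(W,g \right)} = 5 W + W g$ ($y{\left(W,g \right)} = \left(4 - -1\right) W + W g = \left(4 + 1\right) W + W g = 5 W + W g$)
$- 2 \left(y{\left(D{\left(-3,2 \right)},1 \right)} + 10\right)^{2} = - 2 \left(\left(4 - 3\right) \left(5 + 1\right) + 10\right)^{2} = - 2 \left(1 \cdot 6 + 10\right)^{2} = - 2 \left(6 + 10\right)^{2} = - 2 \cdot 16^{2} = \left(-2\right) 256 = -512$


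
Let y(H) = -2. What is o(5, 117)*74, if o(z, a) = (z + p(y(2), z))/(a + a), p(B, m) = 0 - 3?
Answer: 74/117 ≈ 0.63248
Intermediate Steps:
p(B, m) = -3
o(z, a) = (-3 + z)/(2*a) (o(z, a) = (z - 3)/(a + a) = (-3 + z)/((2*a)) = (-3 + z)*(1/(2*a)) = (-3 + z)/(2*a))
o(5, 117)*74 = ((½)*(-3 + 5)/117)*74 = ((½)*(1/117)*2)*74 = (1/117)*74 = 74/117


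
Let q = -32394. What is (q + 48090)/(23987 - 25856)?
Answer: -5232/623 ≈ -8.3981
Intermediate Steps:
(q + 48090)/(23987 - 25856) = (-32394 + 48090)/(23987 - 25856) = 15696/(-1869) = 15696*(-1/1869) = -5232/623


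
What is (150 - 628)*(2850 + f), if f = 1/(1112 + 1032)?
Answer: -1460385839/1072 ≈ -1.3623e+6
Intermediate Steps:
f = 1/2144 ≈ 0.00046642
(150 - 628)*(2850 + f) = (150 - 628)*(2850 + 1/2144) = -478*6110401/2144 = -1460385839/1072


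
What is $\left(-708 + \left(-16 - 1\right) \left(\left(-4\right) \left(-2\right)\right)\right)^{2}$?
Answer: $712336$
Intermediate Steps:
$\left(-708 + \left(-16 - 1\right) \left(\left(-4\right) \left(-2\right)\right)\right)^{2} = \left(-708 - 136\right)^{2} = \left(-844\right)^{2} = 712336$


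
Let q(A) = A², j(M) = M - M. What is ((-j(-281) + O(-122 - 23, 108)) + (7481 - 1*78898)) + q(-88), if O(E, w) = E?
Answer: -63818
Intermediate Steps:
j(M) = 0
((-j(-281) + O(-122 - 23, 108)) + (7481 - 1*78898)) + q(-88) = ((-1*0 + (-122 - 23)) + (7481 - 1*78898)) + (-88)² = ((0 - 145) + (7481 - 78898)) + 7744 = (-145 - 71417) + 7744 = -71562 + 7744 = -63818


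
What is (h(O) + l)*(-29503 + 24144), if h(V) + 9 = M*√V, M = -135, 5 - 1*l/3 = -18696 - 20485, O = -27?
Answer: -629945091 + 2170395*I*√3 ≈ -6.2995e+8 + 3.7592e+6*I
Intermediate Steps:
l = 117558 (l = 15 - 3*(-18696 - 20485) = 15 - 3*(-39181) = 15 + 117543 = 117558)
h(V) = -9 - 135*√V
(h(O) + l)*(-29503 + 24144) = ((-9 - 405*I*√3) + 117558)*(-29503 + 24144) = ((-9 - 405*I*√3) + 117558)*(-5359) = (117549 - 405*I*√3)*(-5359) = -629945091 + 2170395*I*√3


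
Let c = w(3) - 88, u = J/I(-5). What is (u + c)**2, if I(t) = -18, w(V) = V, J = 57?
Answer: 279841/36 ≈ 7773.4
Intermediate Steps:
u = -19/6 (u = 57/(-18) = 57*(-1/18) = -19/6 ≈ -3.1667)
c = -85 (c = 3 - 88 = -85)
(u + c)**2 = (-19/6 - 85)**2 = (-529/6)**2 = 279841/36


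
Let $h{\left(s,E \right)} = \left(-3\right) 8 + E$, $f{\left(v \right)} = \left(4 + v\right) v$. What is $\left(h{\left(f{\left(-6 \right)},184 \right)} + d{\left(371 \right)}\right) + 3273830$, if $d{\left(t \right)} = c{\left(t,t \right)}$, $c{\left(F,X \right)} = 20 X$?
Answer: $3281410$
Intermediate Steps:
$f{\left(v \right)} = v \left(4 + v\right)$
$d{\left(t \right)} = 20 t$
$h{\left(s,E \right)} = -24 + E$
$\left(h{\left(f{\left(-6 \right)},184 \right)} + d{\left(371 \right)}\right) + 3273830 = \left(\left(-24 + 184\right) + 20 \cdot 371\right) + 3273830 = \left(160 + 7420\right) + 3273830 = 7580 + 3273830 = 3281410$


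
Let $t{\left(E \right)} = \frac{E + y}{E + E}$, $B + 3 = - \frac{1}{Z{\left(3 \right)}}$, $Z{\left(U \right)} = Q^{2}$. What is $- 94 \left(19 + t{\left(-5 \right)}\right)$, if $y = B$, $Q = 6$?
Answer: $- \frac{335063}{180} \approx -1861.5$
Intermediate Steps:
$Z{\left(U \right)} = 36$ ($Z{\left(U \right)} = 6^{2} = 36$)
$B = - \frac{109}{36}$ ($B = -3 - \frac{1}{36} = - \frac{109}{36} \approx -3.0278$)
$y = - \frac{109}{36} \approx -3.0278$
$t{\left(E \right)} = \frac{- \frac{109}{36} + E}{2 E}$ ($t{\left(E \right)} = \frac{E - \frac{109}{36}}{E + E} = \frac{- \frac{109}{36} + E}{2 E}$)
$- 94 \left(19 + t{\left(-5 \right)}\right) = - 94 \left(19 + \frac{-109 + 36 \left(-5\right)}{72 \left(-5\right)}\right) = - 94 \left(19 + \frac{1}{72} \left(- \frac{1}{5}\right) \left(-109 - 180\right)\right) = - 94 \left(19 + \frac{1}{72} \left(- \frac{1}{5}\right) \left(-289\right)\right) = - 94 \left(19 + \frac{289}{360}\right) = \left(-94\right) \frac{7129}{360} = - \frac{335063}{180}$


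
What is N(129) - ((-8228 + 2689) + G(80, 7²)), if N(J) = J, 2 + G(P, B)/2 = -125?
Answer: 5922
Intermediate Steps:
G(P, B) = -254 (G(P, B) = -4 + 2*(-125) = -4 - 250 = -254)
N(129) - ((-8228 + 2689) + G(80, 7²)) = 129 - ((-8228 + 2689) - 254) = 129 - (-5539 - 254) = 129 - 1*(-5793) = 129 + 5793 = 5922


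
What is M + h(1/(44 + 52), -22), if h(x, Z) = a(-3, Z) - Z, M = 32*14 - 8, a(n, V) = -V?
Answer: 484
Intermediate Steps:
M = 440 (M = 448 - 8 = 440)
h(x, Z) = -2*Z (h(x, Z) = -Z - Z = -2*Z)
M + h(1/(44 + 52), -22) = 440 - 2*(-22) = 440 + 44 = 484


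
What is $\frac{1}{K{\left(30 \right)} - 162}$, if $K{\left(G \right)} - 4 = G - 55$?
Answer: $- \frac{1}{183} \approx -0.0054645$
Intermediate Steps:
$K{\left(G \right)} = -51 + G$ ($K{\left(G \right)} = 4 + \left(G - 55\right) = 4 + \left(-55 + G\right) = -51 + G$)
$\frac{1}{K{\left(30 \right)} - 162} = \frac{1}{\left(-51 + 30\right) - 162} = \frac{1}{-21 - 162} = \frac{1}{-183} = - \frac{1}{183}$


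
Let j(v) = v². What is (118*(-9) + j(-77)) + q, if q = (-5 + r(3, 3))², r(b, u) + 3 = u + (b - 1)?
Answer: 4876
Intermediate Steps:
r(b, u) = -4 + b + u (r(b, u) = -3 + (u + (b - 1)) = -3 + (u + (-1 + b)) = -3 + (-1 + b + u) = -4 + b + u)
q = 9 (q = (-5 + (-4 + 3 + 3))² = (-5 + 2)² = (-3)² = 9)
(118*(-9) + j(-77)) + q = (118*(-9) + (-77)²) + 9 = (-1062 + 5929) + 9 = 4867 + 9 = 4876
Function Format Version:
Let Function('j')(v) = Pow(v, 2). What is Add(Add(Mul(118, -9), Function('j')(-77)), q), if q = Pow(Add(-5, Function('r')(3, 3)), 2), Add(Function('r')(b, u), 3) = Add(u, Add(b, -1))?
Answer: 4876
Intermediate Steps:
Function('r')(b, u) = Add(-4, b, u) (Function('r')(b, u) = Add(-3, Add(u, Add(b, -1))) = Add(-3, Add(u, Add(-1, b))) = Add(-3, Add(-1, b, u)) = Add(-4, b, u))
q = 9 (q = Pow(Add(-5, Add(-4, 3, 3)), 2) = Pow(Add(-5, 2), 2) = Pow(-3, 2) = 9)
Add(Add(Mul(118, -9), Function('j')(-77)), q) = Add(Add(Mul(118, -9), Pow(-77, 2)), 9) = Add(Add(-1062, 5929), 9) = Add(4867, 9) = 4876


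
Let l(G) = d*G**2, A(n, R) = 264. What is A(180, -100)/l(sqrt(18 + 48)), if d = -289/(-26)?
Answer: 104/289 ≈ 0.35986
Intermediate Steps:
d = 289/26 (d = -289*(-1/26) = 289/26 ≈ 11.115)
l(G) = 289*G**2/26
A(180, -100)/l(sqrt(18 + 48)) = 264/((289*(sqrt(18 + 48))**2/26)) = 264/((289*(sqrt(66))**2/26)) = 264/(((289/26)*66)) = 264/(9537/13) = 264*(13/9537) = 104/289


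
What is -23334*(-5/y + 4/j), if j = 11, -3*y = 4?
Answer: -2111727/22 ≈ -95988.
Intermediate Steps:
y = -4/3 (y = -⅓*4 = -4/3 ≈ -1.3333)
-23334*(-5/y + 4/j) = -23334*(-5/(-4/3) + 4/11) = -23334*(-5*(-¾) + 4*(1/11)) = -23334*(15/4 + 4/11) = -23334*181/44 = -2111727/22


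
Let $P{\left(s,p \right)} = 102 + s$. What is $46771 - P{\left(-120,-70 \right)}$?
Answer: $46789$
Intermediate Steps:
$46771 - P{\left(-120,-70 \right)} = 46771 - \left(102 - 120\right) = 46771 - -18 = 46771 + 18 = 46789$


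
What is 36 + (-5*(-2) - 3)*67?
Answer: 505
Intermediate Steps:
36 + (-5*(-2) - 3)*67 = 36 + (10 - 3)*67 = 36 + 7*67 = 36 + 469 = 505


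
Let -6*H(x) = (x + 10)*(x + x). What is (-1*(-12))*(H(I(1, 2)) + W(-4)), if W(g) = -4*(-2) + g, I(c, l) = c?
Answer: 4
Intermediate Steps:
W(g) = 8 + g
H(x) = -x*(10 + x)/3 (H(x) = -(x + 10)*(x + x)/6 = -(10 + x)*2*x/6 = -x*(10 + x)/3)
(-1*(-12))*(H(I(1, 2)) + W(-4)) = (-1*(-12))*(-⅓*1*(10 + 1) + (8 - 4)) = 12*(-⅓*1*11 + 4) = 12*(-11/3 + 4) = 12*(⅓) = 4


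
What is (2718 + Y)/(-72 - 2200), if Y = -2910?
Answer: 6/71 ≈ 0.084507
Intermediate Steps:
(2718 + Y)/(-72 - 2200) = (2718 - 2910)/(-72 - 2200) = -192/(-2272) = -192*(-1/2272) = 6/71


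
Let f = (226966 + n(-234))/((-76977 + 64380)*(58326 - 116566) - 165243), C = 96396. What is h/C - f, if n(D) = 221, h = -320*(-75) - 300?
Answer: 16629953792/67725026083 ≈ 0.24555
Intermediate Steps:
h = 23700 (h = 24000 - 300 = 23700)
f = 75729/244494679 (f = (226966 + 221)/((-76977 + 64380)*(58326 - 116566) - 165243) = 227187/(-12597*(-58240) - 165243) = 227187/(733649280 - 165243) = 227187/733484037 = 227187*(1/733484037) = 75729/244494679 ≈ 0.00030974)
h/C - f = 23700/96396 - 1*75729/244494679 = 23700*(1/96396) - 75729/244494679 = 1975/8033 - 75729/244494679 = 16629953792/67725026083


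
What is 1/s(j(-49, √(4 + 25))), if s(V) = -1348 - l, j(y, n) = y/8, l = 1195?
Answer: -1/2543 ≈ -0.00039324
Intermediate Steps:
j(y, n) = y/8 (j(y, n) = y*(⅛) = y/8)
s(V) = -2543 (s(V) = -1348 - 1*1195 = -1348 - 1195 = -2543)
1/s(j(-49, √(4 + 25))) = 1/(-2543) = -1/2543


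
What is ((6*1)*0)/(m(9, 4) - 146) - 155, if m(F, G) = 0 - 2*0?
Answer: -155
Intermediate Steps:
m(F, G) = 0 (m(F, G) = 0 + 0 = 0)
((6*1)*0)/(m(9, 4) - 146) - 155 = ((6*1)*0)/(0 - 146) - 155 = (6*0)/(-146) - 155 = -1/146*0 - 155 = 0 - 155 = -155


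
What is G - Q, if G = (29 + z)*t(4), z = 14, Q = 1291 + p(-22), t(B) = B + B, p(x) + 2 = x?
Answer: -923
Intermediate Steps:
p(x) = -2 + x
t(B) = 2*B
Q = 1267 (Q = 1291 + (-2 - 22) = 1291 - 24 = 1267)
G = 344 (G = (29 + 14)*(2*4) = 43*8 = 344)
G - Q = 344 - 1*1267 = 344 - 1267 = -923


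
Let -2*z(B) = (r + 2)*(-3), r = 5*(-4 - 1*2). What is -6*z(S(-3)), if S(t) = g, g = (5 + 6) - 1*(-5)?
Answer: 252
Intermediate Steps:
g = 16 (g = 11 + 5 = 16)
S(t) = 16
r = -30 (r = 5*(-4 - 2) = 5*(-6) = -30)
z(B) = -42 (z(B) = -(-30 + 2)*(-3)/2 = -(-14)*(-3) = -½*84 = -42)
-6*z(S(-3)) = -6*(-42) = 252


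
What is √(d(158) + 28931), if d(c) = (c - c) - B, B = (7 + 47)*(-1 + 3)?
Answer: √28823 ≈ 169.77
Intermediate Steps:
B = 108 (B = 54*2 = 108)
d(c) = -108 (d(c) = (c - c) - 1*108 = 0 - 108 = -108)
√(d(158) + 28931) = √(-108 + 28931) = √28823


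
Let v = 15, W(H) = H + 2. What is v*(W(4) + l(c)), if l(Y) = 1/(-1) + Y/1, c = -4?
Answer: 15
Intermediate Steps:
W(H) = 2 + H
l(Y) = -1 + Y (l(Y) = 1*(-1) + Y*1 = -1 + Y)
v*(W(4) + l(c)) = 15*((2 + 4) + (-1 - 4)) = 15*(6 - 5) = 15*1 = 15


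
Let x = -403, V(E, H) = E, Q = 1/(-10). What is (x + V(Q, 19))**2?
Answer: 16248961/100 ≈ 1.6249e+5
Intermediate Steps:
Q = -1/10 ≈ -0.10000
(x + V(Q, 19))**2 = (-403 - 1/10)**2 = (-4031/10)**2 = 16248961/100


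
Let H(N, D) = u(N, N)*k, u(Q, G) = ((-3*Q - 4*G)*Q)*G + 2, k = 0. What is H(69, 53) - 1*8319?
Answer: -8319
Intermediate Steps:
u(Q, G) = 2 + G*Q*(-4*G - 3*Q) (u(Q, G) = ((-4*G - 3*Q)*Q)*G + 2 = (Q*(-4*G - 3*Q))*G + 2 = G*Q*(-4*G - 3*Q) + 2 = 2 + G*Q*(-4*G - 3*Q))
H(N, D) = 0 (H(N, D) = (2 - 4*N*N² - 3*N*N²)*0 = (2 - 4*N³ - 3*N³)*0 = (2 - 7*N³)*0 = 0)
H(69, 53) - 1*8319 = 0 - 1*8319 = 0 - 8319 = -8319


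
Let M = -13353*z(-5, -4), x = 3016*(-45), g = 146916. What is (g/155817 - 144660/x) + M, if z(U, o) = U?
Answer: 30054367783/450138 ≈ 66767.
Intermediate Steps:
x = -135720
M = 66765 (M = -13353*(-5) = 66765)
(g/155817 - 144660/x) + M = (146916/155817 - 144660/(-135720)) + 66765 = (146916*(1/155817) - 144660*(-1/135720)) + 66765 = (16324/17313 + 2411/2262) + 66765 = 904213/450138 + 66765 = 30054367783/450138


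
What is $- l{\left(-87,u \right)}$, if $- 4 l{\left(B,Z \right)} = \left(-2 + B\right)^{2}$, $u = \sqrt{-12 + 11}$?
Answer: $\frac{7921}{4} \approx 1980.3$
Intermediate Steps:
$u = i$ ($u = \sqrt{-1} = i \approx 1.0 i$)
$l{\left(B,Z \right)} = - \frac{\left(-2 + B\right)^{2}}{4}$
$- l{\left(-87,u \right)} = - \frac{\left(-1\right) \left(-2 - 87\right)^{2}}{4} = - \frac{\left(-1\right) \left(-89\right)^{2}}{4} = - \frac{\left(-1\right) 7921}{4} = \left(-1\right) \left(- \frac{7921}{4}\right) = \frac{7921}{4}$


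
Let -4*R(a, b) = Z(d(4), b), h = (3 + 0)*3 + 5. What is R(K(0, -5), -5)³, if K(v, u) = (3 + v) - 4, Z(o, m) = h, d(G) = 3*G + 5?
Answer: -343/8 ≈ -42.875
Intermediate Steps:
d(G) = 5 + 3*G
h = 14 (h = 3*3 + 5 = 9 + 5 = 14)
Z(o, m) = 14
K(v, u) = -1 + v
R(a, b) = -7/2 (R(a, b) = -¼*14 = -7/2)
R(K(0, -5), -5)³ = (-7/2)³ = -343/8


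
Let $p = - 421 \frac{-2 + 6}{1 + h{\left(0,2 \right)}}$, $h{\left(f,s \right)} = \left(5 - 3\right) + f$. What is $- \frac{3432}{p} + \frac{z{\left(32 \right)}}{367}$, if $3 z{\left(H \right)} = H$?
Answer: $\frac{2847446}{463521} \approx 6.1431$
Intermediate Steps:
$z{\left(H \right)} = \frac{H}{3}$
$h{\left(f,s \right)} = 2 + f$
$p = - \frac{1684}{3}$ ($p = - 421 \frac{-2 + 6}{1 + \left(2 + 0\right)} = - 421 \frac{4}{1 + 2} = - 421 \cdot \frac{4}{3} = - 421 \cdot 4 \cdot \frac{1}{3} = \left(-421\right) \frac{4}{3} = - \frac{1684}{3} \approx -561.33$)
$- \frac{3432}{p} + \frac{z{\left(32 \right)}}{367} = - \frac{3432}{- \frac{1684}{3}} + \frac{\frac{1}{3} \cdot 32}{367} = \left(-3432\right) \left(- \frac{3}{1684}\right) + \frac{32}{3} \cdot \frac{1}{367} = \frac{2574}{421} + \frac{32}{1101} = \frac{2847446}{463521}$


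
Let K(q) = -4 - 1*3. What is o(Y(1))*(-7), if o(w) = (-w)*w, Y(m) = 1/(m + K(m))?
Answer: 7/36 ≈ 0.19444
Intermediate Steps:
K(q) = -7 (K(q) = -4 - 3 = -7)
Y(m) = 1/(-7 + m) (Y(m) = 1/(m - 7) = 1/(-7 + m))
o(w) = -w**2
o(Y(1))*(-7) = -(1/(-7 + 1))**2*(-7) = -(1/(-6))**2*(-7) = -(-1/6)**2*(-7) = -1*1/36*(-7) = -1/36*(-7) = 7/36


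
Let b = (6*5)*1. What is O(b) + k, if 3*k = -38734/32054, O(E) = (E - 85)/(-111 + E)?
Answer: 358576/1298187 ≈ 0.27621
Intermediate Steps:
b = 30 (b = 30*1 = 30)
O(E) = (-85 + E)/(-111 + E)
k = -19367/48081 (k = (-38734/32054)/3 = (-38734*1/32054)/3 = (⅓)*(-19367/16027) = -19367/48081 ≈ -0.40280)
O(b) + k = (-85 + 30)/(-111 + 30) - 19367/48081 = -55/(-81) - 19367/48081 = -1/81*(-55) - 19367/48081 = 55/81 - 19367/48081 = 358576/1298187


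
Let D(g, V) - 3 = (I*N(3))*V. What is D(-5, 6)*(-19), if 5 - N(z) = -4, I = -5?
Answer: 5073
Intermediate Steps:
N(z) = 9 (N(z) = 5 - 1*(-4) = 5 + 4 = 9)
D(g, V) = 3 - 45*V (D(g, V) = 3 + (-5*9)*V = 3 - 45*V)
D(-5, 6)*(-19) = (3 - 45*6)*(-19) = (3 - 270)*(-19) = -267*(-19) = 5073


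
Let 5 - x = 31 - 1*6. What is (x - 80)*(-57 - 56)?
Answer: 11300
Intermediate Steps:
x = -20 (x = 5 - (31 - 1*6) = 5 - (31 - 6) = 5 - 1*25 = 5 - 25 = -20)
(x - 80)*(-57 - 56) = (-20 - 80)*(-57 - 56) = -100*(-113) = 11300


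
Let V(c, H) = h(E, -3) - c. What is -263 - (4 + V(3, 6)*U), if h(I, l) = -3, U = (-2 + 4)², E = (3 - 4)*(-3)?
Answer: -243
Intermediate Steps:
E = 3 (E = -1*(-3) = 3)
U = 4 (U = 2² = 4)
V(c, H) = -3 - c
-263 - (4 + V(3, 6)*U) = -263 - (4 + (-3 - 1*3)*4) = -263 - (4 + (-3 - 3)*4) = -263 - (4 - 6*4) = -263 - (4 - 24) = -263 - 1*(-20) = -263 + 20 = -243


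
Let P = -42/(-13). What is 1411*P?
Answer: 59262/13 ≈ 4558.6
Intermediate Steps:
P = 42/13 (P = -42*(-1/13) = 42/13 ≈ 3.2308)
1411*P = 1411*(42/13) = 59262/13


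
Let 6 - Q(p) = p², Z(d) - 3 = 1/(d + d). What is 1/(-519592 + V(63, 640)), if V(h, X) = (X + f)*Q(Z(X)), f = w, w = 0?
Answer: -2560/1335078401 ≈ -1.9175e-6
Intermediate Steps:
Z(d) = 3 + 1/(2*d) (Z(d) = 3 + 1/(d + d) = 3 + 1/(2*d))
f = 0
Q(p) = 6 - p²
V(h, X) = X*(6 - (3 + 1/(2*X))²) (V(h, X) = (X + 0)*(6 - (3 + 1/(2*X))²) = X*(6 - (3 + 1/(2*X))²))
1/(-519592 + V(63, 640)) = 1/(-519592 + (6*640 - ¼*(1 + 6*640)²/640)) = 1/(-519592 + (3840 - ¼*1/640*(1 + 3840)²)) = 1/(-519592 + (3840 - ¼*1/640*3841²)) = 1/(-519592 + (3840 - ¼*1/640*14753281)) = 1/(-519592 + (3840 - 14753281/2560)) = 1/(-519592 - 4922881/2560) = 1/(-1335078401/2560) = -2560/1335078401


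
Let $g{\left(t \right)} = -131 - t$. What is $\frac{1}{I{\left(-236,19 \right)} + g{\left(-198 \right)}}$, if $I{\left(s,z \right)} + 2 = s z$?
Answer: $- \frac{1}{4419} \approx -0.0002263$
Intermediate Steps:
$I{\left(s,z \right)} = -2 + s z$
$\frac{1}{I{\left(-236,19 \right)} + g{\left(-198 \right)}} = \frac{1}{\left(-2 - 4484\right) - -67} = \frac{1}{\left(-2 - 4484\right) + \left(-131 + 198\right)} = \frac{1}{-4486 + 67} = \frac{1}{-4419} = - \frac{1}{4419}$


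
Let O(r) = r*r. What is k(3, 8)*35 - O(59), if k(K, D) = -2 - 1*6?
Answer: -3761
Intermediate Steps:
O(r) = r**2
k(K, D) = -8 (k(K, D) = -2 - 6 = -8)
k(3, 8)*35 - O(59) = -8*35 - 1*59**2 = -280 - 1*3481 = -280 - 3481 = -3761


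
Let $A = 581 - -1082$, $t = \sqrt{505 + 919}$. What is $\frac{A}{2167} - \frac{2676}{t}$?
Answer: $\frac{1663}{2167} - \frac{669 \sqrt{89}}{89} \approx -70.146$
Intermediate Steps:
$t = 4 \sqrt{89}$ ($t = \sqrt{1424} = 4 \sqrt{89} \approx 37.736$)
$A = 1663$ ($A = 581 + 1082 = 1663$)
$\frac{A}{2167} - \frac{2676}{t} = \frac{1663}{2167} - \frac{2676}{4 \sqrt{89}} = 1663 \cdot \frac{1}{2167} - 2676 \frac{\sqrt{89}}{356} = \frac{1663}{2167} - \frac{669 \sqrt{89}}{89}$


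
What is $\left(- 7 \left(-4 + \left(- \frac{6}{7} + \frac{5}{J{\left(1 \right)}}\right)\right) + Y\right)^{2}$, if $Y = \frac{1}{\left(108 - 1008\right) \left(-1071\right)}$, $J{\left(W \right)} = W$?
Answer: $\frac{929101282201}{929103210000} \approx 1.0$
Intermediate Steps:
$Y = \frac{1}{963900}$ ($Y = \frac{1}{-900} \left(- \frac{1}{1071}\right) = \left(- \frac{1}{900}\right) \left(- \frac{1}{1071}\right) = \frac{1}{963900} \approx 1.0375 \cdot 10^{-6}$)
$\left(- 7 \left(-4 + \left(- \frac{6}{7} + \frac{5}{J{\left(1 \right)}}\right)\right) + Y\right)^{2} = \left(- 7 \left(-4 + \left(- \frac{6}{7} + \frac{5}{1}\right)\right) + \frac{1}{963900}\right)^{2} = \left(- 7 \left(-4 + \left(\left(-6\right) \frac{1}{7} + 5 \cdot 1\right)\right) + \frac{1}{963900}\right)^{2} = \left(- 7 \left(-4 + \left(- \frac{6}{7} + 5\right)\right) + \frac{1}{963900}\right)^{2} = \left(- 7 \left(-4 + \frac{29}{7}\right) + \frac{1}{963900}\right)^{2} = \left(\left(-7\right) \frac{1}{7} + \frac{1}{963900}\right)^{2} = \left(-1 + \frac{1}{963900}\right)^{2} = \left(- \frac{963899}{963900}\right)^{2} = \frac{929101282201}{929103210000}$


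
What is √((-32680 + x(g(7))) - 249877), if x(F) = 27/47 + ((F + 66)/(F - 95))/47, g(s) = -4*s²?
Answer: I*√52855096143054/13677 ≈ 531.56*I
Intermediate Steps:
x(F) = 27/47 + (66 + F)/(47*(-95 + F)) (x(F) = 27*(1/47) + ((66 + F)/(-95 + F))*(1/47) = 27/47 + ((66 + F)/(-95 + F))*(1/47) = 27/47 + (66 + F)/(47*(-95 + F)))
√((-32680 + x(g(7))) - 249877) = √((-32680 + 7*(-357 + 4*(-4*7²))/(47*(-95 - 4*7²))) - 249877) = √((-32680 + 7*(-357 + 4*(-4*49))/(47*(-95 - 4*49))) - 249877) = √((-32680 + 7*(-357 + 4*(-196))/(47*(-95 - 196))) - 249877) = √((-32680 + (7/47)*(-357 - 784)/(-291)) - 249877) = √((-32680 + (7/47)*(-1/291)*(-1141)) - 249877) = √((-32680 + 7987/13677) - 249877) = √(-446956373/13677 - 249877) = √(-3864524102/13677) = I*√52855096143054/13677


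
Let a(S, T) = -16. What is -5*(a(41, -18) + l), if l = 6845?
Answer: -34145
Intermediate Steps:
-5*(a(41, -18) + l) = -5*(-16 + 6845) = -5*6829 = -34145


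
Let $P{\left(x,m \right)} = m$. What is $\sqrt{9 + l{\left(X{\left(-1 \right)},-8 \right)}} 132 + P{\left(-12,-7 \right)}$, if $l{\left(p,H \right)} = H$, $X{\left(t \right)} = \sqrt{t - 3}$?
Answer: $125$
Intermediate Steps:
$X{\left(t \right)} = \sqrt{-3 + t}$
$\sqrt{9 + l{\left(X{\left(-1 \right)},-8 \right)}} 132 + P{\left(-12,-7 \right)} = \sqrt{9 - 8} \cdot 132 - 7 = \sqrt{1} \cdot 132 - 7 = 1 \cdot 132 - 7 = 132 - 7 = 125$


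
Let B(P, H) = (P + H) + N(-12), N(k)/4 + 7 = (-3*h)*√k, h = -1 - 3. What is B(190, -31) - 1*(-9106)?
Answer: 9237 + 96*I*√3 ≈ 9237.0 + 166.28*I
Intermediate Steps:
h = -4
N(k) = -28 + 48*√k (N(k) = -28 + 4*((-3*(-4))*√k) = -28 + 4*(12*√k) = -28 + 48*√k)
B(P, H) = -28 + H + P + 96*I*√3 (B(P, H) = (P + H) + (-28 + 48*√(-12)) = (H + P) + (-28 + 48*(2*I*√3)) = (H + P) + (-28 + 96*I*√3) = -28 + H + P + 96*I*√3)
B(190, -31) - 1*(-9106) = (-28 - 31 + 190 + 96*I*√3) - 1*(-9106) = (131 + 96*I*√3) + 9106 = 9237 + 96*I*√3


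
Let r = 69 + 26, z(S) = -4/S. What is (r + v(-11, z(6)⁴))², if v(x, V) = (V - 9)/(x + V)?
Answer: 7028810244/765625 ≈ 9180.5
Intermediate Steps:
r = 95
v(x, V) = (-9 + V)/(V + x)
(r + v(-11, z(6)⁴))² = (95 + (-9 + (-4/6)⁴)/((-4/6)⁴ - 11))² = (95 + (-9 + (-4*⅙)⁴)/((-4*⅙)⁴ - 11))² = (95 + (-9 + (-⅔)⁴)/((-⅔)⁴ - 11))² = (95 + (-9 + 16/81)/(16/81 - 11))² = (95 - 713/81/(-875/81))² = (95 - 81/875*(-713/81))² = (95 + 713/875)² = (83838/875)² = 7028810244/765625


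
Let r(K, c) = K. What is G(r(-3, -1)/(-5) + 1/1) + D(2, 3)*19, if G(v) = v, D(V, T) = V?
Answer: 198/5 ≈ 39.600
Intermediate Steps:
G(r(-3, -1)/(-5) + 1/1) + D(2, 3)*19 = (-3/(-5) + 1/1) + 2*19 = (-3*(-⅕) + 1*1) + 38 = (⅗ + 1) + 38 = 8/5 + 38 = 198/5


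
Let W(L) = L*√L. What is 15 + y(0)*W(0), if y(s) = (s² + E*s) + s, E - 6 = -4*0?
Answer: 15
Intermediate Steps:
E = 6 (E = 6 - 4*0 = 6 + 0 = 6)
W(L) = L^(3/2)
y(s) = s² + 7*s (y(s) = (s² + 6*s) + s = s² + 7*s)
15 + y(0)*W(0) = 15 + (0*(7 + 0))*0^(3/2) = 15 + (0*7)*0 = 15 + 0*0 = 15 + 0 = 15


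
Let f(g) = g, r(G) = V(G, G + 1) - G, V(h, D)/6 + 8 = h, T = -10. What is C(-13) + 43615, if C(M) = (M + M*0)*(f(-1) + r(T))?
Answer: 44902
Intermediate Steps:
V(h, D) = -48 + 6*h
r(G) = -48 + 5*G (r(G) = (-48 + 6*G) - G = -48 + 5*G)
C(M) = -99*M (C(M) = (M + M*0)*(-1 + (-48 + 5*(-10))) = (M + 0)*(-1 + (-48 - 50)) = M*(-1 - 98) = M*(-99) = -99*M)
C(-13) + 43615 = -99*(-13) + 43615 = 1287 + 43615 = 44902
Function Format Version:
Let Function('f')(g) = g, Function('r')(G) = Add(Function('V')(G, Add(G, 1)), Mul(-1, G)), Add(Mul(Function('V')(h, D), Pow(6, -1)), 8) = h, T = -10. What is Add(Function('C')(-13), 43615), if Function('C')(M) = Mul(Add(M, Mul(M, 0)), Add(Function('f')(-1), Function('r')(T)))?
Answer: 44902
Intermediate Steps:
Function('V')(h, D) = Add(-48, Mul(6, h))
Function('r')(G) = Add(-48, Mul(5, G)) (Function('r')(G) = Add(Add(-48, Mul(6, G)), Mul(-1, G)) = Add(-48, Mul(5, G)))
Function('C')(M) = Mul(-99, M) (Function('C')(M) = Mul(Add(M, Mul(M, 0)), Add(-1, Add(-48, Mul(5, -10)))) = Mul(Add(M, 0), Add(-1, Add(-48, -50))) = Mul(M, Add(-1, -98)) = Mul(M, -99) = Mul(-99, M))
Add(Function('C')(-13), 43615) = Add(Mul(-99, -13), 43615) = Add(1287, 43615) = 44902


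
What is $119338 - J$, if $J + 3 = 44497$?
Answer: $74844$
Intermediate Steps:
$J = 44494$ ($J = -3 + 44497 = 44494$)
$119338 - J = 119338 - 44494 = 74844$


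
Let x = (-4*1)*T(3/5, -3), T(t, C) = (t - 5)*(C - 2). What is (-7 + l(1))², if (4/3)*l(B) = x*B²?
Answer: 5329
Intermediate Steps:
T(t, C) = (-5 + t)*(-2 + C)
x = -88 (x = (-4*1)*(10 - 5*(-3) - 6/5 - 9/5) = -4*(10 + 15 - 6/5 - 9/5) = -4*22 = -88)
l(B) = -66*B² (l(B) = 3*(-88*B²)/4 = -66*B²)
(-7 + l(1))² = (-7 - 66*1²)² = (-7 - 66*1)² = (-7 - 66)² = (-73)² = 5329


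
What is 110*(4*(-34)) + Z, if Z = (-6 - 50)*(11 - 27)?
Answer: -14064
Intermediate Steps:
Z = 896 (Z = -56*(-16) = 896)
110*(4*(-34)) + Z = 110*(4*(-34)) + 896 = 110*(-136) + 896 = -14960 + 896 = -14064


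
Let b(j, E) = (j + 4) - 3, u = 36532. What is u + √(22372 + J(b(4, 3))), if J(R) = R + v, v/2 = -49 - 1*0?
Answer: 36532 + √22279 ≈ 36681.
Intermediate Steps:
b(j, E) = 1 + j (b(j, E) = (4 + j) - 3 = 1 + j)
v = -98 (v = 2*(-49 - 1*0) = 2*(-49 + 0) = 2*(-49) = -98)
J(R) = -98 + R (J(R) = R - 98 = -98 + R)
u + √(22372 + J(b(4, 3))) = 36532 + √(22372 + (-98 + (1 + 4))) = 36532 + √(22372 + (-98 + 5)) = 36532 + √(22372 - 93) = 36532 + √22279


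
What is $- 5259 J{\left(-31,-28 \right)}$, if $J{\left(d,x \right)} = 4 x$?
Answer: $589008$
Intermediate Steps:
$- 5259 J{\left(-31,-28 \right)} = - 5259 \cdot 4 \left(-28\right) = \left(-5259\right) \left(-112\right) = 589008$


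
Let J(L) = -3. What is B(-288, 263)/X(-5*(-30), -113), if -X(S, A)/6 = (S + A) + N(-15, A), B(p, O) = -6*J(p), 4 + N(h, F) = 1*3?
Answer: -1/12 ≈ -0.083333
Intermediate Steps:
N(h, F) = -1 (N(h, F) = -4 + 1*3 = -4 + 3 = -1)
B(p, O) = 18 (B(p, O) = -6*(-3) = 18)
X(S, A) = 6 - 6*A - 6*S (X(S, A) = -6*((S + A) - 1) = -6*((A + S) - 1) = -6*(-1 + A + S) = 6 - 6*A - 6*S)
B(-288, 263)/X(-5*(-30), -113) = 18/(6 - 6*(-113) - (-30)*(-30)) = 18/(6 + 678 - 6*150) = 18/(6 + 678 - 900) = 18/(-216) = 18*(-1/216) = -1/12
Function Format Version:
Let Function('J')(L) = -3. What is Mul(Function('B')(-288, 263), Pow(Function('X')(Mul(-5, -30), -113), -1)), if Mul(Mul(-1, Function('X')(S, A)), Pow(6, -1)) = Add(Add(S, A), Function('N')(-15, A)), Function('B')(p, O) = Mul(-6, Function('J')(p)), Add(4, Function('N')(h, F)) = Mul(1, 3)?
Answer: Rational(-1, 12) ≈ -0.083333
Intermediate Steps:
Function('N')(h, F) = -1 (Function('N')(h, F) = Add(-4, Mul(1, 3)) = Add(-4, 3) = -1)
Function('B')(p, O) = 18 (Function('B')(p, O) = Mul(-6, -3) = 18)
Function('X')(S, A) = Add(6, Mul(-6, A), Mul(-6, S)) (Function('X')(S, A) = Mul(-6, Add(Add(S, A), -1)) = Mul(-6, Add(Add(A, S), -1)) = Mul(-6, Add(-1, A, S)) = Add(6, Mul(-6, A), Mul(-6, S)))
Mul(Function('B')(-288, 263), Pow(Function('X')(Mul(-5, -30), -113), -1)) = Mul(18, Pow(Add(6, Mul(-6, -113), Mul(-6, Mul(-5, -30))), -1)) = Mul(18, Pow(Add(6, 678, Mul(-6, 150)), -1)) = Mul(18, Pow(Add(6, 678, -900), -1)) = Mul(18, Pow(-216, -1)) = Mul(18, Rational(-1, 216)) = Rational(-1, 12)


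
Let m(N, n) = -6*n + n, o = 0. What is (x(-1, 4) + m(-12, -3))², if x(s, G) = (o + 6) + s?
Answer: 400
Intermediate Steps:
m(N, n) = -5*n
x(s, G) = 6 + s (x(s, G) = (0 + 6) + s = 6 + s)
(x(-1, 4) + m(-12, -3))² = ((6 - 1) - 5*(-3))² = (5 + 15)² = 20² = 400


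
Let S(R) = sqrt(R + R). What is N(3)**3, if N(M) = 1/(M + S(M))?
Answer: (3 + sqrt(6))**(-3) ≈ 0.0061792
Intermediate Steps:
S(R) = sqrt(2)*sqrt(R) (S(R) = sqrt(2*R) = sqrt(2)*sqrt(R))
N(M) = 1/(M + sqrt(2)*sqrt(M))
N(3)**3 = (1/(3 + sqrt(2)*sqrt(3)))**3 = (1/(3 + sqrt(6)))**3 = (3 + sqrt(6))**(-3)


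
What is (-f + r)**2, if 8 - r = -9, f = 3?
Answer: 196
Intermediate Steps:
r = 17 (r = 8 - 1*(-9) = 8 + 9 = 17)
(-f + r)**2 = (-1*3 + 17)**2 = (-3 + 17)**2 = 14**2 = 196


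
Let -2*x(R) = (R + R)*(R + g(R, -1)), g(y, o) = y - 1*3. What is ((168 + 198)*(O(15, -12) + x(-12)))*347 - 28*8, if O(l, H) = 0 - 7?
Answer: -42037886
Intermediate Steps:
O(l, H) = -7
g(y, o) = -3 + y (g(y, o) = y - 3 = -3 + y)
x(R) = -R*(-3 + 2*R) (x(R) = -(R + R)*(R + (-3 + R))/2 = -2*R*(-3 + 2*R)/2 = -R*(-3 + 2*R))
((168 + 198)*(O(15, -12) + x(-12)))*347 - 28*8 = ((168 + 198)*(-7 - 12*(3 - 2*(-12))))*347 - 28*8 = (366*(-7 - 12*(3 + 24)))*347 - 224 = (366*(-7 - 12*27))*347 - 224 = (366*(-7 - 324))*347 - 224 = (366*(-331))*347 - 224 = -121146*347 - 224 = -42037662 - 224 = -42037886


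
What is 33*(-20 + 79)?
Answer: 1947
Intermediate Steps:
33*(-20 + 79) = 33*59 = 1947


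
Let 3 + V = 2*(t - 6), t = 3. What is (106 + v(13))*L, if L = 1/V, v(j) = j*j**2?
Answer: -2303/9 ≈ -255.89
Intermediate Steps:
v(j) = j**3
V = -9 (V = -3 + 2*(3 - 6) = -3 + 2*(-3) = -3 - 6 = -9)
L = -1/9 (L = 1/(-9) = -1/9 ≈ -0.11111)
(106 + v(13))*L = (106 + 13**3)*(-1/9) = (106 + 2197)*(-1/9) = 2303*(-1/9) = -2303/9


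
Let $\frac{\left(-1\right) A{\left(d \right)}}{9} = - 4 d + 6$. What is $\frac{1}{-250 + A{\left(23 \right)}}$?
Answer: $\frac{1}{524} \approx 0.0019084$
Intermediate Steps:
$A{\left(d \right)} = -54 + 36 d$ ($A{\left(d \right)} = - 9 \left(- 4 d + 6\right) = - 9 \left(6 - 4 d\right) = -54 + 36 d$)
$\frac{1}{-250 + A{\left(23 \right)}} = \frac{1}{-250 + \left(-54 + 36 \cdot 23\right)} = \frac{1}{-250 + \left(-54 + 828\right)} = \frac{1}{-250 + 774} = \frac{1}{524}$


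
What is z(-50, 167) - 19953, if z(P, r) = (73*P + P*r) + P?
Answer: -32003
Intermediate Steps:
z(P, r) = 74*P + P*r
z(-50, 167) - 19953 = -50*(74 + 167) - 19953 = -50*241 - 19953 = -12050 - 19953 = -32003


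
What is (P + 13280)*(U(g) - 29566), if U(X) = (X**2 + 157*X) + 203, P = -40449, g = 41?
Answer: 577205405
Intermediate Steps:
U(X) = 203 + X**2 + 157*X
(P + 13280)*(U(g) - 29566) = (-40449 + 13280)*((203 + 41**2 + 157*41) - 29566) = -27169*((203 + 1681 + 6437) - 29566) = -27169*(8321 - 29566) = -27169*(-21245) = 577205405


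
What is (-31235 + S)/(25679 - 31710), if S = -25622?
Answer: 56857/6031 ≈ 9.4275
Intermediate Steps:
(-31235 + S)/(25679 - 31710) = (-31235 - 25622)/(25679 - 31710) = -56857/(-6031) = -56857*(-1/6031) = 56857/6031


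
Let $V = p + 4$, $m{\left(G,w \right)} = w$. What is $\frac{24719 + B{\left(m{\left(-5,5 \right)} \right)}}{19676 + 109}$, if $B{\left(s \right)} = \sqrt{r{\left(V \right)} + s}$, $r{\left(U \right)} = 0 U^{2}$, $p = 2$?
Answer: $\frac{24719}{19785} + \frac{\sqrt{5}}{19785} \approx 1.2495$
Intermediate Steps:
$V = 6$ ($V = 2 + 4 = 6$)
$r{\left(U \right)} = 0$
$B{\left(s \right)} = \sqrt{s}$ ($B{\left(s \right)} = \sqrt{0 + s} = \sqrt{s}$)
$\frac{24719 + B{\left(m{\left(-5,5 \right)} \right)}}{19676 + 109} = \frac{24719 + \sqrt{5}}{19676 + 109} = \frac{24719 + \sqrt{5}}{19785} = \left(24719 + \sqrt{5}\right) \frac{1}{19785} = \frac{24719}{19785} + \frac{\sqrt{5}}{19785}$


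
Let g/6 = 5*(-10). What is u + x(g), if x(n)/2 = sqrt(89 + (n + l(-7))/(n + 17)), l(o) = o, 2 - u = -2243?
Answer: 2245 + 2*sqrt(7214802)/283 ≈ 2264.0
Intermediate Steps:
u = 2245 (u = 2 - 1*(-2243) = 2 + 2243 = 2245)
g = -300 (g = 6*(5*(-10)) = 6*(-50) = -300)
x(n) = 2*sqrt(89 + (-7 + n)/(17 + n)) (x(n) = 2*sqrt(89 + (n - 7)/(n + 17)) = 2*sqrt(89 + (-7 + n)/(17 + n)))
u + x(g) = 2245 + 2*sqrt(6)*sqrt((251 + 15*(-300))/(17 - 300)) = 2245 + 2*sqrt(6)*sqrt((251 - 4500)/(-283)) = 2245 + 2*sqrt(6)*sqrt(-1/283*(-4249)) = 2245 + 2*sqrt(6)*sqrt(4249/283) = 2245 + 2*sqrt(6)*(sqrt(1202467)/283) = 2245 + 2*sqrt(7214802)/283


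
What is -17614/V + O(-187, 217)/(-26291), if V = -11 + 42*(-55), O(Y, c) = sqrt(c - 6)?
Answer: 17614/2321 - sqrt(211)/26291 ≈ 7.5884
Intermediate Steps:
O(Y, c) = sqrt(-6 + c)
V = -2321 (V = -11 - 2310 = -2321)
-17614/V + O(-187, 217)/(-26291) = -17614/(-2321) + sqrt(-6 + 217)/(-26291) = -17614*(-1/2321) + sqrt(211)*(-1/26291) = 17614/2321 - sqrt(211)/26291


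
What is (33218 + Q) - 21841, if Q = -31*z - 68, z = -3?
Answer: 11402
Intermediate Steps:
Q = 25 (Q = -31*(-3) - 68 = 93 - 68 = 25)
(33218 + Q) - 21841 = (33218 + 25) - 21841 = 33243 - 21841 = 11402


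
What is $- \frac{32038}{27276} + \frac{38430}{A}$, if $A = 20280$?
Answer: $\frac{3320717}{4609644} \approx 0.72038$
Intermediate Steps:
$- \frac{32038}{27276} + \frac{38430}{A} = - \frac{32038}{27276} + \frac{38430}{20280} = \left(-32038\right) \frac{1}{27276} + 38430 \cdot \frac{1}{20280} = - \frac{16019}{13638} + \frac{1281}{676} = \frac{3320717}{4609644}$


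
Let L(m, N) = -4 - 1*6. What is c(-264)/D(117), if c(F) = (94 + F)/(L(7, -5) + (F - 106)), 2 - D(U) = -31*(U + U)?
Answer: 17/275728 ≈ 6.1655e-5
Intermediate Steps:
L(m, N) = -10 (L(m, N) = -4 - 6 = -10)
D(U) = 2 + 62*U (D(U) = 2 - (-31)*(U + U) = 2 - (-31)*2*U = 2 - (-62)*U = 2 + 62*U)
c(F) = (94 + F)/(-116 + F) (c(F) = (94 + F)/(-10 + (F - 106)) = (94 + F)/(-10 + (-106 + F)) = (94 + F)/(-116 + F))
c(-264)/D(117) = ((94 - 264)/(-116 - 264))/(2 + 62*117) = (-170/(-380))/(2 + 7254) = -1/380*(-170)/7256 = (17/38)*(1/7256) = 17/275728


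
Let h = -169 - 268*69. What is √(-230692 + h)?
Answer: I*√249353 ≈ 499.35*I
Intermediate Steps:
h = -18661 (h = -169 - 18492 = -18661)
√(-230692 + h) = √(-230692 - 18661) = √(-249353) = I*√249353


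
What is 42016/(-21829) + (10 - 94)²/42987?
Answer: -78672208/44683963 ≈ -1.7606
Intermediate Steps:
42016/(-21829) + (10 - 94)²/42987 = 42016*(-1/21829) + (-84)²*(1/42987) = -42016/21829 + 7056*(1/42987) = -42016/21829 + 336/2047 = -78672208/44683963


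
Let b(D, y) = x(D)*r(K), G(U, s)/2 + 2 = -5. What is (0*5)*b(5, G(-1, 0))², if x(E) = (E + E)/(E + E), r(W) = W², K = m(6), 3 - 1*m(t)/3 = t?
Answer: 0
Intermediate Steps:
m(t) = 9 - 3*t
K = -9 (K = 9 - 3*6 = 9 - 18 = -9)
G(U, s) = -14 (G(U, s) = -4 + 2*(-5) = -4 - 10 = -14)
x(E) = 1 (x(E) = (2*E)/((2*E)) = (2*E)*(1/(2*E)) = 1)
b(D, y) = 81 (b(D, y) = 1*(-9)² = 1*81 = 81)
(0*5)*b(5, G(-1, 0))² = (0*5)*81² = 0*6561 = 0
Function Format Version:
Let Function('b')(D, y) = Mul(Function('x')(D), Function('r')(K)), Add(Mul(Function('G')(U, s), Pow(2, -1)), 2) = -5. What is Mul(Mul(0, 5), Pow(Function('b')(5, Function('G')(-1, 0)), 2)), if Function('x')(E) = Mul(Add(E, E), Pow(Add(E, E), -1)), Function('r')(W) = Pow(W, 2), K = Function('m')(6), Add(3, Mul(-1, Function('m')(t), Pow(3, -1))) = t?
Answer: 0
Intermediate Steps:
Function('m')(t) = Add(9, Mul(-3, t))
K = -9 (K = Add(9, Mul(-3, 6)) = Add(9, -18) = -9)
Function('G')(U, s) = -14 (Function('G')(U, s) = Add(-4, Mul(2, -5)) = Add(-4, -10) = -14)
Function('x')(E) = 1 (Function('x')(E) = Mul(Mul(2, E), Pow(Mul(2, E), -1)) = Mul(Mul(2, E), Mul(Rational(1, 2), Pow(E, -1))) = 1)
Function('b')(D, y) = 81 (Function('b')(D, y) = Mul(1, Pow(-9, 2)) = Mul(1, 81) = 81)
Mul(Mul(0, 5), Pow(Function('b')(5, Function('G')(-1, 0)), 2)) = Mul(Mul(0, 5), Pow(81, 2)) = Mul(0, 6561) = 0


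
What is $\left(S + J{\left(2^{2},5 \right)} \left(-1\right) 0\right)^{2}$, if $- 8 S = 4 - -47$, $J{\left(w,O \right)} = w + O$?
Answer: $\frac{2601}{64} \approx 40.641$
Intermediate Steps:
$J{\left(w,O \right)} = O + w$
$S = - \frac{51}{8}$ ($S = - \frac{4 - -47}{8} = - \frac{4 + 47}{8} = \left(- \frac{1}{8}\right) 51 = - \frac{51}{8} \approx -6.375$)
$\left(S + J{\left(2^{2},5 \right)} \left(-1\right) 0\right)^{2} = \left(- \frac{51}{8} + \left(5 + 2^{2}\right) \left(-1\right) 0\right)^{2} = \left(- \frac{51}{8} + \left(5 + 4\right) \left(-1\right) 0\right)^{2} = \left(- \frac{51}{8} + 9 \left(-1\right) 0\right)^{2} = \left(- \frac{51}{8} - 0\right)^{2} = \left(- \frac{51}{8} + 0\right)^{2} = \left(- \frac{51}{8}\right)^{2} = \frac{2601}{64}$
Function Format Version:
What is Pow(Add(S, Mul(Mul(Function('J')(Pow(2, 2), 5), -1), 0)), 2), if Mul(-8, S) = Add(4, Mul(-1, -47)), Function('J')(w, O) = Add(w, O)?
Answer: Rational(2601, 64) ≈ 40.641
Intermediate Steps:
Function('J')(w, O) = Add(O, w)
S = Rational(-51, 8) (S = Mul(Rational(-1, 8), Add(4, Mul(-1, -47))) = Mul(Rational(-1, 8), Add(4, 47)) = Mul(Rational(-1, 8), 51) = Rational(-51, 8) ≈ -6.3750)
Pow(Add(S, Mul(Mul(Function('J')(Pow(2, 2), 5), -1), 0)), 2) = Pow(Add(Rational(-51, 8), Mul(Mul(Add(5, Pow(2, 2)), -1), 0)), 2) = Pow(Add(Rational(-51, 8), Mul(Mul(Add(5, 4), -1), 0)), 2) = Pow(Add(Rational(-51, 8), Mul(Mul(9, -1), 0)), 2) = Pow(Add(Rational(-51, 8), Mul(-9, 0)), 2) = Pow(Add(Rational(-51, 8), 0), 2) = Pow(Rational(-51, 8), 2) = Rational(2601, 64)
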